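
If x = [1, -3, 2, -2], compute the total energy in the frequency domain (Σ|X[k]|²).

Parseval: Σ|x[n]|² = (1/N)Σ|X[k]|², so Σ|X[k]|² = N·Σ|x[n]|² = 4·18.0000

Σ|X[k]|² = N·Σ|x[n]|² = 4·18.0000 = 72.0000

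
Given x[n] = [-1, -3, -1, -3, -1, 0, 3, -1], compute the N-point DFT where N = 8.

X[k] = Σ(n=0 to 7) x[n] · ω_8^(nk)
where ω_8 = e^(-2πi/8)

Computing each X[k]:
X[0] = -7
X[1] = -0.7071+7.5355i
X[2] = -4-1i
X[3] = 0.7071-0.4645i
X[4] = 7
X[5] = 0.7071+0.4645i
X[6] = -4+1i
X[7] = -0.7071-7.5355i

X = [-7, -0.7071+7.5355i, -4-1i, 0.7071-0.4645i, 7, 0.7071+0.4645i, -4+1i, -0.7071-7.5355i]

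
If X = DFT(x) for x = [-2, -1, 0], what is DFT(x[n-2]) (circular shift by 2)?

Time shift by 2: X_shifted[k] = ω_3^(2k) · X[k]
Shifted x = [-1, 0, -2]

DFT(x[n-2]) = [-3, -1.7321i, 1.7321i]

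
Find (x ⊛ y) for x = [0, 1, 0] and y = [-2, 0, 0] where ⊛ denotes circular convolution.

(x ⊛ y)[n] = Σ(m=0 to 2) x[m] · y[(n-m) mod 3]

Computing each output sample:
(x ⊛ y)[0] = 0
(x ⊛ y)[1] = -2
(x ⊛ y)[2] = 0

x ⊛ y = [0, -2, 0]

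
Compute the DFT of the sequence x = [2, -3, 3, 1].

X[k] = Σ(n=0 to 3) x[n] · ω_4^(nk)
where ω_4 = e^(-2πi/4)

Computing each X[k]:
X[0] = 3
X[1] = -1+4i
X[2] = 7
X[3] = -1-4i

X = [3, -1+4i, 7, -1-4i]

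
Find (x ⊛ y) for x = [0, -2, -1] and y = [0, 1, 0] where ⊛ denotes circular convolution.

(x ⊛ y)[n] = Σ(m=0 to 2) x[m] · y[(n-m) mod 3]

Computing each output sample:
(x ⊛ y)[0] = -1
(x ⊛ y)[1] = 0
(x ⊛ y)[2] = -2

x ⊛ y = [-1, 0, -2]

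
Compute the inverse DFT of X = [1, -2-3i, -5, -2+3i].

x[n] = (1/4) Σ(k=0 to 3) X[k] · e^(2πikn/4)

Computing each x[n]:
x[0] = -2
x[1] = 3
x[2] = 0
x[3] = 0

x = [-2, 3, 0, 0]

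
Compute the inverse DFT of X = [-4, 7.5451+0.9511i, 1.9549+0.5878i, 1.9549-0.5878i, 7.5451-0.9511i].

x[n] = (1/5) Σ(k=0 to 4) X[k] · e^(2πikn/5)

Computing each x[n]:
x[0] = 3
x[1] = -1
x[2] = -3
x[3] = -3
x[4] = 0

x = [3, -1, -3, -3, 0]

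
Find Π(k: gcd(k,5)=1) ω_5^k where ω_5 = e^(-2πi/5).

The primitive 5th roots of unity are ω_5^k for k coprime to 5: k ∈ {1, 2, 3, 4}
Their product equals the constant term of the cyclotomic polynomial Φ_5(x) up to sign.
For n ≥ 3, the product of all primitive nth roots of unity is 1. (For n=1 it is 1; for n=2 it is -1.)

1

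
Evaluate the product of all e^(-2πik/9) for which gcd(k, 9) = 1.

The primitive 9th roots of unity are ω_9^k for k coprime to 9: k ∈ {1, 2, 4, 5, 7, 8}
Their product equals the constant term of the cyclotomic polynomial Φ_9(x) up to sign.
For n ≥ 3, the product of all primitive nth roots of unity is 1. (For n=1 it is 1; for n=2 it is -1.)

1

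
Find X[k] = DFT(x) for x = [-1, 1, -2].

X[k] = Σ(n=0 to 2) x[n] · ω_3^(nk)
where ω_3 = e^(-2πi/3)

Computing each X[k]:
X[0] = -2
X[1] = -0.5000-2.5981i
X[2] = -0.5000+2.5981i

X = [-2, -0.5000-2.5981i, -0.5000+2.5981i]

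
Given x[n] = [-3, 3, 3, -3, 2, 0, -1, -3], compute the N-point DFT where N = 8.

X[k] = Σ(n=0 to 7) x[n] · ω_8^(nk)
where ω_8 = e^(-2πi/8)

Computing each X[k]:
X[0] = -2
X[1] = -2.8787-6.1213i
X[2] = -3-9i
X[3] = -7.1213+1.8787i
X[4] = 4
X[5] = -7.1213-1.8787i
X[6] = -3+9i
X[7] = -2.8787+6.1213i

X = [-2, -2.8787-6.1213i, -3-9i, -7.1213+1.8787i, 4, -7.1213-1.8787i, -3+9i, -2.8787+6.1213i]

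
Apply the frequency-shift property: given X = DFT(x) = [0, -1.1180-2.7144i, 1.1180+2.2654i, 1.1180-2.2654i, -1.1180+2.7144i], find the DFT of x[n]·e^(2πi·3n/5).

Modulation property: DFT(ω_5^(-3n)·x[n]) = X[(k-3) mod 5], so circularly shift X by 3 positions.

X[k-3] = [1.1180+2.2654i, 1.1180-2.2654i, -1.1180+2.7144i, 0, -1.1180-2.7144i]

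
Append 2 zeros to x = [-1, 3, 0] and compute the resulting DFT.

Original 3-point DFT: [2, -2.5000-2.5981i, -2.5000+2.5981i]
Zero-padded 5-point DFT provides frequency interpolation.

DFT_5([x, 0, ...]) = [2, -0.0729-2.8532i, -3.4271-1.7634i, -3.4271+1.7634i, -0.0729+2.8532i]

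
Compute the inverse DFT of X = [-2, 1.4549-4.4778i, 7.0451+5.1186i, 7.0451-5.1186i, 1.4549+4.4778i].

x[n] = (1/5) Σ(k=0 to 4) X[k] · e^(2πikn/5)

Computing each x[n]:
x[0] = 3
x[1] = -2
x[2] = 3
x[3] = -3
x[4] = -3

x = [3, -2, 3, -3, -3]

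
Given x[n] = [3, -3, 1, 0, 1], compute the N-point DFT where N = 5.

X[k] = Σ(n=0 to 4) x[n] · ω_5^(nk)
where ω_5 = e^(-2πi/5)

Computing each X[k]:
X[0] = 2
X[1] = 1.5729+3.2164i
X[2] = 4.9271+3.3022i
X[3] = 4.9271-3.3022i
X[4] = 1.5729-3.2164i

X = [2, 1.5729+3.2164i, 4.9271+3.3022i, 4.9271-3.3022i, 1.5729-3.2164i]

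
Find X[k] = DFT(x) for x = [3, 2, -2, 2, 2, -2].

X[k] = Σ(n=0 to 5) x[n] · ω_6^(nk)
where ω_6 = e^(-2πi/6)

Computing each X[k]:
X[0] = 5
X[1] = 1
X[2] = 5.0000-6.9282i
X[3] = 1
X[4] = 5.0000+6.9282i
X[5] = 1

X = [5, 1, 5.0000-6.9282i, 1, 5.0000+6.9282i, 1]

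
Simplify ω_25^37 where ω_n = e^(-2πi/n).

Since ω_25^25 = 1, powers reduce modulo 25.
37 mod 25 = 12
So ω_25^37 = ω_25^12 = e^(-2πi·12/25)

ω_25^37 = ω_25^12 = -0.9921-0.1253i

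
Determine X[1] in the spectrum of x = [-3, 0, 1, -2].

X[1] = Σ(n=0 to 3) x[n] · ω_4^(1n) where ω_4 = e^(-2πi/4)
= (-3)·ω_4^0 + (0)·ω_4^1 + (1)·ω_4^2 + (-2)·ω_4^3

X[1] = -4-2i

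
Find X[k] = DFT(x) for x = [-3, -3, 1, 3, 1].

X[k] = Σ(n=0 to 4) x[n] · ω_5^(nk)
where ω_5 = e^(-2πi/5)

Computing each X[k]:
X[0] = -1
X[1] = -6.8541+4.9798i
X[2] = -0.1459+0.4490i
X[3] = -0.1459-0.4490i
X[4] = -6.8541-4.9798i

X = [-1, -6.8541+4.9798i, -0.1459+0.4490i, -0.1459-0.4490i, -6.8541-4.9798i]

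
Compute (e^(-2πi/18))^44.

Since ω_18^18 = 1, powers reduce modulo 18.
44 mod 18 = 8
So ω_18^44 = ω_18^8 = e^(-2πi·8/18)

ω_18^44 = ω_18^8 = -0.9397-0.3420i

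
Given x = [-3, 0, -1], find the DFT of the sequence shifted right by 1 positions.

Time shift by 1: X_shifted[k] = ω_3^(1k) · X[k]
Shifted x = [-1, -3, 0]

DFT(x[n-1]) = [-4, 0.5000+2.5981i, 0.5000-2.5981i]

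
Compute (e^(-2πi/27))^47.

Since ω_27^27 = 1, powers reduce modulo 27.
47 mod 27 = 20
So ω_27^47 = ω_27^20 = e^(-2πi·20/27)

ω_27^47 = ω_27^20 = -0.0581+0.9983i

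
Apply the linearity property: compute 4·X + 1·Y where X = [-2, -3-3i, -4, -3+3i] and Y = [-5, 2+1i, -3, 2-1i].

By linearity: DFT(4x + 1y) = 4·DFT(x) + 1·DFT(y)
= 4·[-2, -3-3i, -4, -3+3i] + 1·[-5, 2+1i, -3, 2-1i]

Computing element-wise:
Z[0] = 4·(-2) + 1·(-5) = -13
Z[1] = 4·(-3-3i) + 1·(2+1i) = -10-11i
Z[2] = 4·(-4) + 1·(-3) = -19
Z[3] = 4·(-3+3i) + 1·(2-1i) = -10+11i

DFT(4x + 1y) = 4·X + 1·Y = [-13, -10-11i, -19, -10+11i]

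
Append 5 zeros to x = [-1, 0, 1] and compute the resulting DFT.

Original 3-point DFT: [0, -1.5000+0.8660i, -1.5000-0.8660i]
Zero-padded 8-point DFT provides frequency interpolation.

DFT_8([x, 0, ...]) = [0, -1-1i, -2, -1+1i, 0, -1-1i, -2, -1+1i]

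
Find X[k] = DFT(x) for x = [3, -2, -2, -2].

X[k] = Σ(n=0 to 3) x[n] · ω_4^(nk)
where ω_4 = e^(-2πi/4)

Computing each X[k]:
X[0] = -3
X[1] = 5
X[2] = 5
X[3] = 5

X = [-3, 5, 5, 5]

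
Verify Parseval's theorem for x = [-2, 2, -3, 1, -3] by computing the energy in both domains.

Time domain:
Σ|x[n]|² = |-2|² + |2|² + |-3|² + |1|² + |-3|² = 27.0000

Frequency domain:
(1/5)Σ|X[k]|² = (1/5)(|-5|² + |-0.6910-2.4041i|² + |-1.8090-6.7432i|² + |-1.8090+6.7432i|² + |-0.6910+2.4041i|²) = (1/5)·135.0000 = 27.0000

Both sides agree, confirming Parseval's theorem.

Σ|x[n]|² = (1/N)Σ|X[k]|² = 27.0000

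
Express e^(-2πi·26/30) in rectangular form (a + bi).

ω_30^26 = e^(-2πi·26/30)
= cos(-2π·26/30) + i·sin(-2π·26/30)
= cos(-52π/30) + i·sin(-52π/30)

ω_30^26 = cos(-52π/30) + i·sin(-52π/30) = 0.6691+0.7431i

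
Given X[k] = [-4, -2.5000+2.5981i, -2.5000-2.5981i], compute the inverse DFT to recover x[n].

x[n] = (1/3) Σ(k=0 to 2) X[k] · e^(2πikn/3)

Computing each x[n]:
x[0] = -3
x[1] = -2
x[2] = 1

x = [-3, -2, 1]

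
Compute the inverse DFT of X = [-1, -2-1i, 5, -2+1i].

x[n] = (1/4) Σ(k=0 to 3) X[k] · e^(2πikn/4)

Computing each x[n]:
x[0] = 0
x[1] = -1
x[2] = 2
x[3] = -2

x = [0, -1, 2, -2]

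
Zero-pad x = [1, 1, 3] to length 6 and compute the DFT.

Original 3-point DFT: [5, -1.0000+1.7321i, -1.0000-1.7321i]
Zero-padded 6-point DFT provides frequency interpolation.

DFT_6([x, 0, ...]) = [5, -3.4641i, -1.0000+1.7321i, 3, -1.0000-1.7321i, 3.4641i]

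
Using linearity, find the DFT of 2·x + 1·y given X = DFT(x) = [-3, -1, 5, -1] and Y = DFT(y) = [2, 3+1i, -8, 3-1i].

By linearity: DFT(2x + 1y) = 2·DFT(x) + 1·DFT(y)
= 2·[-3, -1, 5, -1] + 1·[2, 3+1i, -8, 3-1i]

Computing element-wise:
Z[0] = 2·(-3) + 1·(2) = -4
Z[1] = 2·(-1) + 1·(3+1i) = 1+1i
Z[2] = 2·(5) + 1·(-8) = 2
Z[3] = 2·(-1) + 1·(3-1i) = 1-1i

DFT(2x + 1y) = 2·X + 1·Y = [-4, 1+1i, 2, 1-1i]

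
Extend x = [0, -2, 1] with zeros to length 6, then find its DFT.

Original 3-point DFT: [-1, 0.5000+2.5981i, 0.5000-2.5981i]
Zero-padded 6-point DFT provides frequency interpolation.

DFT_6([x, 0, ...]) = [-1, -1.5000+0.8660i, 0.5000+2.5981i, 3, 0.5000-2.5981i, -1.5000-0.8660i]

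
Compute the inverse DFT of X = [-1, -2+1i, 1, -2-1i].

x[n] = (1/4) Σ(k=0 to 3) X[k] · e^(2πikn/4)

Computing each x[n]:
x[0] = -1
x[1] = -1
x[2] = 1
x[3] = 0

x = [-1, -1, 1, 0]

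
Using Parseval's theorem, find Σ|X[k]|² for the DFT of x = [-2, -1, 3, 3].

Parseval: Σ|x[n]|² = (1/N)Σ|X[k]|², so Σ|X[k]|² = N·Σ|x[n]|² = 4·23.0000

Σ|X[k]|² = N·Σ|x[n]|² = 4·23.0000 = 92.0000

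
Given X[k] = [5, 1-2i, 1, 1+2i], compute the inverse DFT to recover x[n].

x[n] = (1/4) Σ(k=0 to 3) X[k] · e^(2πikn/4)

Computing each x[n]:
x[0] = 2
x[1] = 2
x[2] = 1
x[3] = 0

x = [2, 2, 1, 0]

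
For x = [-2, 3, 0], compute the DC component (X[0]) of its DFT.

X[0] = Σ(n=0 to 2) x[n] · ω_3^0 = Σ x[n]
= (-2) + (3) + (0)

X[0] = 1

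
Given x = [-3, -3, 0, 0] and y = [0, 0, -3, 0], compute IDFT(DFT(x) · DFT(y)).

(x ⊛ y)[n] = Σ(m=0 to 3) x[m] · y[(n-m) mod 4]

Computing each output sample:
(x ⊛ y)[0] = 0
(x ⊛ y)[1] = 0
(x ⊛ y)[2] = 9
(x ⊛ y)[3] = 9

x ⊛ y = [0, 0, 9, 9]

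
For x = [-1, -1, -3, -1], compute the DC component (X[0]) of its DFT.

X[0] = Σ(n=0 to 3) x[n] · ω_4^0 = Σ x[n]
= (-1) + (-1) + (-3) + (-1)

X[0] = -6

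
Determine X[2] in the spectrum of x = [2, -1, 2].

X[2] = Σ(n=0 to 2) x[n] · ω_3^(2n) where ω_3 = e^(-2πi/3)
= (2)·ω_3^0 + (-1)·ω_3^2 + (2)·ω_3^4

X[2] = 1.5000-2.5981i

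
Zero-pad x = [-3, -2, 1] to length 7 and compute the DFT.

Original 3-point DFT: [-4, -2.5000+2.5981i, -2.5000-2.5981i]
Zero-padded 7-point DFT provides frequency interpolation.

DFT_7([x, 0, ...]) = [-4, -4.4695+0.5887i, -3.4559+2.3837i, -0.5746+1.6496i, -0.5746-1.6496i, -3.4559-2.3837i, -4.4695-0.5887i]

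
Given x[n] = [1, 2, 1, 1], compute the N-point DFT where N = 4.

X[k] = Σ(n=0 to 3) x[n] · ω_4^(nk)
where ω_4 = e^(-2πi/4)

Computing each X[k]:
X[0] = 5
X[1] = -1i
X[2] = -1
X[3] = 1i

X = [5, -1i, -1, 1i]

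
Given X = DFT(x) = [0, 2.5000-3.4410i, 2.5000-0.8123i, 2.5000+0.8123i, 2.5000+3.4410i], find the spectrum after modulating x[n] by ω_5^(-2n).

Modulation property: DFT(ω_5^(-2n)·x[n]) = X[(k-2) mod 5], so circularly shift X by 2 positions.

X[k-2] = [2.5000+0.8123i, 2.5000+3.4410i, 0, 2.5000-3.4410i, 2.5000-0.8123i]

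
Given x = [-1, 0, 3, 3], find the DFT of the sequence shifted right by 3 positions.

Time shift by 3: X_shifted[k] = ω_4^(3k) · X[k]
Shifted x = [0, 3, 3, -1]

DFT(x[n-3]) = [5, -3-4i, 1, -3+4i]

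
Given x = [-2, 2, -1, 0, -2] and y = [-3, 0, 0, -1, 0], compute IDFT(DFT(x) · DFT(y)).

(x ⊛ y)[n] = Σ(m=0 to 4) x[m] · y[(n-m) mod 5]

Computing each output sample:
(x ⊛ y)[0] = 7
(x ⊛ y)[1] = -6
(x ⊛ y)[2] = 5
(x ⊛ y)[3] = 2
(x ⊛ y)[4] = 4

x ⊛ y = [7, -6, 5, 2, 4]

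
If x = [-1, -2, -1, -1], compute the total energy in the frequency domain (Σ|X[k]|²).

Parseval: Σ|x[n]|² = (1/N)Σ|X[k]|², so Σ|X[k]|² = N·Σ|x[n]|² = 4·7.0000

Σ|X[k]|² = N·Σ|x[n]|² = 4·7.0000 = 28.0000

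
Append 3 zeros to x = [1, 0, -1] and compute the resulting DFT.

Original 3-point DFT: [0, 1.5000-0.8660i, 1.5000+0.8660i]
Zero-padded 6-point DFT provides frequency interpolation.

DFT_6([x, 0, ...]) = [0, 1.5000+0.8660i, 1.5000-0.8660i, 0, 1.5000+0.8660i, 1.5000-0.8660i]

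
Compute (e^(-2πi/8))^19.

Since ω_8^8 = 1, powers reduce modulo 8.
19 mod 8 = 3
So ω_8^19 = ω_8^3 = e^(-2πi·3/8)

ω_8^19 = ω_8^3 = -0.7071-0.7071i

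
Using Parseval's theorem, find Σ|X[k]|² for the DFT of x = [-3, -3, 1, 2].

Parseval: Σ|x[n]|² = (1/N)Σ|X[k]|², so Σ|X[k]|² = N·Σ|x[n]|² = 4·23.0000

Σ|X[k]|² = N·Σ|x[n]|² = 4·23.0000 = 92.0000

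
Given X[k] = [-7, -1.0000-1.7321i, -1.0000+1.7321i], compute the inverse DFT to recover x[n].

x[n] = (1/3) Σ(k=0 to 2) X[k] · e^(2πikn/3)

Computing each x[n]:
x[0] = -3
x[1] = -1
x[2] = -3

x = [-3, -1, -3]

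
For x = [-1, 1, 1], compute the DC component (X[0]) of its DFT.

X[0] = Σ(n=0 to 2) x[n] · ω_3^0 = Σ x[n]
= (-1) + (1) + (1)

X[0] = 1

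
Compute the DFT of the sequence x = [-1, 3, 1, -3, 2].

X[k] = Σ(n=0 to 4) x[n] · ω_5^(nk)
where ω_5 = e^(-2πi/5)

Computing each X[k]:
X[0] = 2
X[1] = 2.1631-3.3022i
X[2] = -5.6631+3.2164i
X[3] = -5.6631-3.2164i
X[4] = 2.1631+3.3022i

X = [2, 2.1631-3.3022i, -5.6631+3.2164i, -5.6631-3.2164i, 2.1631+3.3022i]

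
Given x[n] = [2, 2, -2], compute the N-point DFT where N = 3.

X[k] = Σ(n=0 to 2) x[n] · ω_3^(nk)
where ω_3 = e^(-2πi/3)

Computing each X[k]:
X[0] = 2
X[1] = 2.0000-3.4641i
X[2] = 2.0000+3.4641i

X = [2, 2.0000-3.4641i, 2.0000+3.4641i]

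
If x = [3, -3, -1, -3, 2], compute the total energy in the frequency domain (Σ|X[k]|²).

Parseval: Σ|x[n]|² = (1/N)Σ|X[k]|², so Σ|X[k]|² = N·Σ|x[n]|² = 5·32.0000

Σ|X[k]|² = N·Σ|x[n]|² = 5·32.0000 = 160.0000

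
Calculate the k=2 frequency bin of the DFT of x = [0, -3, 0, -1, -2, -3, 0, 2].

X[2] = Σ(n=0 to 7) x[n] · ω_8^(2n) where ω_8 = e^(-2πi/8)
= (0)·ω_8^0 + (-3)·ω_8^2 + (0)·ω_8^4 + (-1)·ω_8^6 + (-2)·ω_8^8 + (-3)·ω_8^10 + (0)·ω_8^12 + (2)·ω_8^14

X[2] = -2+7i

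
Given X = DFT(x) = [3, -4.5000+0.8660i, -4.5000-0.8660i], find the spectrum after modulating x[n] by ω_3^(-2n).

Modulation property: DFT(ω_3^(-2n)·x[n]) = X[(k-2) mod 3], so circularly shift X by 2 positions.

X[k-2] = [-4.5000+0.8660i, -4.5000-0.8660i, 3]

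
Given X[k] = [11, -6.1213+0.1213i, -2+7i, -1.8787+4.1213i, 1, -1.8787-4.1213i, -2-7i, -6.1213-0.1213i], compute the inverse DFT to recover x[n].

x[n] = (1/8) Σ(k=0 to 7) X[k] · e^(2πikn/8)

Computing each x[n]:
x[0] = -1
x[1] = -2
x[2] = 3
x[3] = 3
x[4] = 3
x[5] = 1
x[6] = 1
x[7] = 3

x = [-1, -2, 3, 3, 3, 1, 1, 3]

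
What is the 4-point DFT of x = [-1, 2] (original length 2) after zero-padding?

Original 2-point DFT: [1, -3]
Zero-padded 4-point DFT provides frequency interpolation.

DFT_4([x, 0, ...]) = [1, -1-2i, -3, -1+2i]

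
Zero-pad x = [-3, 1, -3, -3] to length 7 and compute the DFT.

Original 4-point DFT: [-8, -4i, -4, 4i]
Zero-padded 7-point DFT provides frequency interpolation.

DFT_7([x, 0, ...]) = [-8, 0.9940+3.4446i, -2.3901-4.6221i, -5.1039+0.1454i, -5.1039-0.1454i, -2.3901+4.6221i, 0.9940-3.4446i]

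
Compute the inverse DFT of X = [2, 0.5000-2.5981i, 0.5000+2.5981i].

x[n] = (1/3) Σ(k=0 to 2) X[k] · e^(2πikn/3)

Computing each x[n]:
x[0] = 1
x[1] = 2
x[2] = -1

x = [1, 2, -1]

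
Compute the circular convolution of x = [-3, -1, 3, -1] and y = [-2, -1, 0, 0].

(x ⊛ y)[n] = Σ(m=0 to 3) x[m] · y[(n-m) mod 4]

Computing each output sample:
(x ⊛ y)[0] = 7
(x ⊛ y)[1] = 5
(x ⊛ y)[2] = -5
(x ⊛ y)[3] = -1

x ⊛ y = [7, 5, -5, -1]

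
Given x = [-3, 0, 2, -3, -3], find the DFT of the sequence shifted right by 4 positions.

Time shift by 4: X_shifted[k] = ω_5^(4k) · X[k]
Shifted x = [0, 2, -3, -3, -3]

DFT(x[n-4]) = [-7, 4.5451-4.7553i, -1.0451-2.9389i, -1.0451+2.9389i, 4.5451+4.7553i]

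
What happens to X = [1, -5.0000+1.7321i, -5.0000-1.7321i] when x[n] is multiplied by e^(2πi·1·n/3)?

Modulation property: DFT(ω_3^(-1n)·x[n]) = X[(k-1) mod 3], so circularly shift X by 1 positions.

X[k-1] = [-5.0000-1.7321i, 1, -5.0000+1.7321i]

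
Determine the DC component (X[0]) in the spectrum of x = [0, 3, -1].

X[0] = Σ(n=0 to 2) x[n] · ω_3^0 = Σ x[n]
= (0) + (3) + (-1)

X[0] = 2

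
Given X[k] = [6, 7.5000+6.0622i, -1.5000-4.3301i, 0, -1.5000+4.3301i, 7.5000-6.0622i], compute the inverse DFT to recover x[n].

x[n] = (1/6) Σ(k=0 to 5) X[k] · e^(2πikn/6)

Computing each x[n]:
x[0] = 3
x[1] = 2
x[2] = -3
x[3] = -2
x[4] = 3
x[5] = 3

x = [3, 2, -3, -2, 3, 3]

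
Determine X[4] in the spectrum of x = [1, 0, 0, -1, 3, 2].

X[4] = Σ(n=0 to 5) x[n] · ω_6^(4n) where ω_6 = e^(-2πi/6)
= (1)·ω_6^0 + (0)·ω_6^4 + (0)·ω_6^8 + (-1)·ω_6^12 + (3)·ω_6^16 + (2)·ω_6^20

X[4] = -2.5000+0.8660i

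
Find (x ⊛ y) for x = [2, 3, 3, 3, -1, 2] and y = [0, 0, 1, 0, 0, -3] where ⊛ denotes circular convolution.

(x ⊛ y)[n] = Σ(m=0 to 5) x[m] · y[(n-m) mod 6]

Computing each output sample:
(x ⊛ y)[0] = -10
(x ⊛ y)[1] = -7
(x ⊛ y)[2] = -7
(x ⊛ y)[3] = 6
(x ⊛ y)[4] = -3
(x ⊛ y)[5] = -3

x ⊛ y = [-10, -7, -7, 6, -3, -3]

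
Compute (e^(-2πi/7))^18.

Since ω_7^7 = 1, powers reduce modulo 7.
18 mod 7 = 4
So ω_7^18 = ω_7^4 = e^(-2πi·4/7)

ω_7^18 = ω_7^4 = -0.9010+0.4339i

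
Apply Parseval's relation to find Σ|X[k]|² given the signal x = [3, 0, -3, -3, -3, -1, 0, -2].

Parseval: Σ|x[n]|² = (1/N)Σ|X[k]|², so Σ|X[k]|² = N·Σ|x[n]|² = 8·41.0000

Σ|X[k]|² = N·Σ|x[n]|² = 8·41.0000 = 328.0000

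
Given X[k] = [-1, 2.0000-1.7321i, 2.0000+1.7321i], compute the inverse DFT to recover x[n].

x[n] = (1/3) Σ(k=0 to 2) X[k] · e^(2πikn/3)

Computing each x[n]:
x[0] = 1
x[1] = 0
x[2] = -2

x = [1, 0, -2]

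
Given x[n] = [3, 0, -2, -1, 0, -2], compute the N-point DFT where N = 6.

X[k] = Σ(n=0 to 5) x[n] · ω_6^(nk)
where ω_6 = e^(-2πi/6)

Computing each X[k]:
X[0] = -2
X[1] = 4
X[2] = 4.0000-3.4641i
X[3] = 4
X[4] = 4.0000+3.4641i
X[5] = 4

X = [-2, 4, 4.0000-3.4641i, 4, 4.0000+3.4641i, 4]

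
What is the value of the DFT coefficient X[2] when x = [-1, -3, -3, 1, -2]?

X[2] = Σ(n=0 to 4) x[n] · ω_5^(2n) where ω_5 = e^(-2πi/5)
= (-1)·ω_5^0 + (-3)·ω_5^2 + (-3)·ω_5^4 + (1)·ω_5^6 + (-2)·ω_5^8

X[2] = 2.4271-3.2164i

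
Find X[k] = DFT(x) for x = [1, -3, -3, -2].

X[k] = Σ(n=0 to 3) x[n] · ω_4^(nk)
where ω_4 = e^(-2πi/4)

Computing each X[k]:
X[0] = -7
X[1] = 4+1i
X[2] = 3
X[3] = 4-1i

X = [-7, 4+1i, 3, 4-1i]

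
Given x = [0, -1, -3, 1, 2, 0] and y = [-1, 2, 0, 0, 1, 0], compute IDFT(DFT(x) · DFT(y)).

(x ⊛ y)[n] = Σ(m=0 to 5) x[m] · y[(n-m) mod 6]

Computing each output sample:
(x ⊛ y)[0] = -3
(x ⊛ y)[1] = 2
(x ⊛ y)[2] = 3
(x ⊛ y)[3] = -7
(x ⊛ y)[4] = 0
(x ⊛ y)[5] = 3

x ⊛ y = [-3, 2, 3, -7, 0, 3]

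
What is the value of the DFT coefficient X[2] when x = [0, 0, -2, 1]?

X[2] = Σ(n=0 to 3) x[n] · ω_4^(2n) where ω_4 = e^(-2πi/4)
= (0)·ω_4^0 + (0)·ω_4^2 + (-2)·ω_4^4 + (1)·ω_4^6

X[2] = -3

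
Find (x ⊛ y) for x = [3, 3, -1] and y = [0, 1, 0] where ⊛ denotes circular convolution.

(x ⊛ y)[n] = Σ(m=0 to 2) x[m] · y[(n-m) mod 3]

Computing each output sample:
(x ⊛ y)[0] = -1
(x ⊛ y)[1] = 3
(x ⊛ y)[2] = 3

x ⊛ y = [-1, 3, 3]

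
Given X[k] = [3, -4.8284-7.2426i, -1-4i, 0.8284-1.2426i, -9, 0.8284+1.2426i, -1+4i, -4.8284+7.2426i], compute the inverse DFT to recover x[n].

x[n] = (1/8) Σ(k=0 to 7) X[k] · e^(2πikn/8)

Computing each x[n]:
x[0] = -2
x[1] = 3
x[2] = 1
x[3] = 3
x[4] = 0
x[5] = 2
x[6] = -2
x[7] = -2

x = [-2, 3, 1, 3, 0, 2, -2, -2]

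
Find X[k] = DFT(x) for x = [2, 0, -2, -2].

X[k] = Σ(n=0 to 3) x[n] · ω_4^(nk)
where ω_4 = e^(-2πi/4)

Computing each X[k]:
X[0] = -2
X[1] = 4-2i
X[2] = 2
X[3] = 4+2i

X = [-2, 4-2i, 2, 4+2i]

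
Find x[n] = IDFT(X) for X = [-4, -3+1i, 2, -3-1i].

x[n] = (1/4) Σ(k=0 to 3) X[k] · e^(2πikn/4)

Computing each x[n]:
x[0] = -2
x[1] = -2
x[2] = 1
x[3] = -1

x = [-2, -2, 1, -1]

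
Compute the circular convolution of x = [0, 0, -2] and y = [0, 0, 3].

(x ⊛ y)[n] = Σ(m=0 to 2) x[m] · y[(n-m) mod 3]

Computing each output sample:
(x ⊛ y)[0] = 0
(x ⊛ y)[1] = -6
(x ⊛ y)[2] = 0

x ⊛ y = [0, -6, 0]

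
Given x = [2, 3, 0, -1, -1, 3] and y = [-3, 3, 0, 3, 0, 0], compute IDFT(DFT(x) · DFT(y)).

(x ⊛ y)[n] = Σ(m=0 to 5) x[m] · y[(n-m) mod 6]

Computing each output sample:
(x ⊛ y)[0] = 0
(x ⊛ y)[1] = -6
(x ⊛ y)[2] = 18
(x ⊛ y)[3] = 9
(x ⊛ y)[4] = 9
(x ⊛ y)[5] = -12

x ⊛ y = [0, -6, 18, 9, 9, -12]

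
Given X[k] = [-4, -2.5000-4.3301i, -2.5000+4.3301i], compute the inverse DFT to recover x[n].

x[n] = (1/3) Σ(k=0 to 2) X[k] · e^(2πikn/3)

Computing each x[n]:
x[0] = -3
x[1] = 2
x[2] = -3

x = [-3, 2, -3]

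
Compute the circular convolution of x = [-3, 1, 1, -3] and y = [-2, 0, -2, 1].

(x ⊛ y)[n] = Σ(m=0 to 3) x[m] · y[(n-m) mod 4]

Computing each output sample:
(x ⊛ y)[0] = 5
(x ⊛ y)[1] = 5
(x ⊛ y)[2] = 1
(x ⊛ y)[3] = 1

x ⊛ y = [5, 5, 1, 1]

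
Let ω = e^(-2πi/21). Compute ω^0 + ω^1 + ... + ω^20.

Sum of all nth roots of unity equals 0 for n > 1 (geometric series with r ≠ 1).

0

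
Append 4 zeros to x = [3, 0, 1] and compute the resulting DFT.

Original 3-point DFT: [4, 2.5000+0.8660i, 2.5000-0.8660i]
Zero-padded 7-point DFT provides frequency interpolation.

DFT_7([x, 0, ...]) = [4, 2.7775-0.9749i, 2.0990+0.4339i, 3.6235+0.7818i, 3.6235-0.7818i, 2.0990-0.4339i, 2.7775+0.9749i]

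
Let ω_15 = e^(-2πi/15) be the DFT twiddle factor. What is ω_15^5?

ω_15^5 = e^(-2πi·5/15)
= cos(-2π·5/15) + i·sin(-2π·5/15)
= cos(-10π/15) + i·sin(-10π/15)

ω_15^5 = cos(-10π/15) + i·sin(-10π/15) = -0.5000-0.8660i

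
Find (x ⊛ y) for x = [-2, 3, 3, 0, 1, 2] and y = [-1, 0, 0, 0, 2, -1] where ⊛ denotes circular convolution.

(x ⊛ y)[n] = Σ(m=0 to 5) x[m] · y[(n-m) mod 6]

Computing each output sample:
(x ⊛ y)[0] = 5
(x ⊛ y)[1] = -6
(x ⊛ y)[2] = -1
(x ⊛ y)[3] = 3
(x ⊛ y)[4] = -7
(x ⊛ y)[5] = 6

x ⊛ y = [5, -6, -1, 3, -7, 6]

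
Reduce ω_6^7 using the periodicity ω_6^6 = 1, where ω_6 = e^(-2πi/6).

Since ω_6^6 = 1, powers reduce modulo 6.
7 mod 6 = 1
So ω_6^7 = ω_6^1 = e^(-2πi·1/6)

ω_6^7 = ω_6^1 = 0.5000-0.8660i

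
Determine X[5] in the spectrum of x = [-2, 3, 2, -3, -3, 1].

X[5] = Σ(n=0 to 5) x[n] · ω_6^(5n) where ω_6 = e^(-2πi/6)
= (-2)·ω_6^0 + (3)·ω_6^5 + (2)·ω_6^10 + (-3)·ω_6^15 + (-3)·ω_6^20 + (1)·ω_6^25

X[5] = 3.5000+6.0622i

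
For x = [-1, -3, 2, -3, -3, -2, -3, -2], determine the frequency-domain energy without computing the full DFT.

Parseval: Σ|x[n]|² = (1/N)Σ|X[k]|², so Σ|X[k]|² = N·Σ|x[n]|² = 8·49.0000

Σ|X[k]|² = N·Σ|x[n]|² = 8·49.0000 = 392.0000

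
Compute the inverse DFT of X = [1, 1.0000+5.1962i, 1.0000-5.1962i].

x[n] = (1/3) Σ(k=0 to 2) X[k] · e^(2πikn/3)

Computing each x[n]:
x[0] = 1
x[1] = -3
x[2] = 3

x = [1, -3, 3]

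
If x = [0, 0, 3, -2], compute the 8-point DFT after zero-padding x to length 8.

Original 4-point DFT: [1, -3-2i, 5, -3+2i]
Zero-padded 8-point DFT provides frequency interpolation.

DFT_8([x, 0, ...]) = [1, 1.4142-1.5858i, -3-2i, -1.4142+4.4142i, 5, -1.4142-4.4142i, -3+2i, 1.4142+1.5858i]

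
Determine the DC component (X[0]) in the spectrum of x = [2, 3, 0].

X[0] = Σ(n=0 to 2) x[n] · ω_3^0 = Σ x[n]
= (2) + (3) + (0)

X[0] = 5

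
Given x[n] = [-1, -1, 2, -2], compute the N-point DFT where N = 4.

X[k] = Σ(n=0 to 3) x[n] · ω_4^(nk)
where ω_4 = e^(-2πi/4)

Computing each X[k]:
X[0] = -2
X[1] = -3-1i
X[2] = 4
X[3] = -3+1i

X = [-2, -3-1i, 4, -3+1i]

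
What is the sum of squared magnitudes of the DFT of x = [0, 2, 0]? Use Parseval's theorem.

Parseval: Σ|x[n]|² = (1/N)Σ|X[k]|², so Σ|X[k]|² = N·Σ|x[n]|² = 3·4.0000

Σ|X[k]|² = N·Σ|x[n]|² = 3·4.0000 = 12.0000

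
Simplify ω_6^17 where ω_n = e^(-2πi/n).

Since ω_6^6 = 1, powers reduce modulo 6.
17 mod 6 = 5
So ω_6^17 = ω_6^5 = e^(-2πi·5/6)

ω_6^17 = ω_6^5 = 0.5000+0.8660i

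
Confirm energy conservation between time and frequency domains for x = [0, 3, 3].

Time domain:
Σ|x[n]|² = |0|² + |3|² + |3|² = 18.0000

Frequency domain:
(1/3)Σ|X[k]|² = (1/3)(|6|² + |-3|² + |-3|²) = (1/3)·54.0000 = 18.0000

Both sides agree, confirming Parseval's theorem.

Σ|x[n]|² = (1/N)Σ|X[k]|² = 18.0000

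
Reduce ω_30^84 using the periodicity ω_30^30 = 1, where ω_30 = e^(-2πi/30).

Since ω_30^30 = 1, powers reduce modulo 30.
84 mod 30 = 24
So ω_30^84 = ω_30^24 = e^(-2πi·24/30)

ω_30^84 = ω_30^24 = 0.3090+0.9511i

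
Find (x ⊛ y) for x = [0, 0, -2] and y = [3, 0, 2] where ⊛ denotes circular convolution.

(x ⊛ y)[n] = Σ(m=0 to 2) x[m] · y[(n-m) mod 3]

Computing each output sample:
(x ⊛ y)[0] = 0
(x ⊛ y)[1] = -4
(x ⊛ y)[2] = -6

x ⊛ y = [0, -4, -6]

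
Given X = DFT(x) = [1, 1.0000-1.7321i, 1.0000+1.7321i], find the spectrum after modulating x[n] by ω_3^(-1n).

Modulation property: DFT(ω_3^(-1n)·x[n]) = X[(k-1) mod 3], so circularly shift X by 1 positions.

X[k-1] = [1.0000+1.7321i, 1, 1.0000-1.7321i]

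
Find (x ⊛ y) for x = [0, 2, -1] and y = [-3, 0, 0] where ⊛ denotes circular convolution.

(x ⊛ y)[n] = Σ(m=0 to 2) x[m] · y[(n-m) mod 3]

Computing each output sample:
(x ⊛ y)[0] = 0
(x ⊛ y)[1] = -6
(x ⊛ y)[2] = 3

x ⊛ y = [0, -6, 3]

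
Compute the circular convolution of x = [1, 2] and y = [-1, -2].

(x ⊛ y)[n] = Σ(m=0 to 1) x[m] · y[(n-m) mod 2]

Computing each output sample:
(x ⊛ y)[0] = -5
(x ⊛ y)[1] = -4

x ⊛ y = [-5, -4]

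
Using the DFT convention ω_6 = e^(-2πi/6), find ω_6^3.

ω_6^3 = e^(-2πi·3/6)
= cos(-2π·3/6) + i·sin(-2π·3/6)
= cos(-6π/6) + i·sin(-6π/6)

ω_6^3 = cos(-6π/6) + i·sin(-6π/6) = -1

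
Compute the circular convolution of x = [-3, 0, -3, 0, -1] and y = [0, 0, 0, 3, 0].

(x ⊛ y)[n] = Σ(m=0 to 4) x[m] · y[(n-m) mod 5]

Computing each output sample:
(x ⊛ y)[0] = -9
(x ⊛ y)[1] = 0
(x ⊛ y)[2] = -3
(x ⊛ y)[3] = -9
(x ⊛ y)[4] = 0

x ⊛ y = [-9, 0, -3, -9, 0]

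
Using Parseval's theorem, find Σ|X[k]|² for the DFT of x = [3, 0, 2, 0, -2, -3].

Parseval: Σ|x[n]|² = (1/N)Σ|X[k]|², so Σ|X[k]|² = N·Σ|x[n]|² = 6·26.0000

Σ|X[k]|² = N·Σ|x[n]|² = 6·26.0000 = 156.0000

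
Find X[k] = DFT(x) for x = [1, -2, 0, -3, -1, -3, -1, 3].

X[k] = Σ(n=0 to 7) x[n] · ω_8^(nk)
where ω_8 = e^(-2πi/8)

Computing each X[k]:
X[0] = -6
X[1] = 6.9497+2.5355i
X[2] = 1+5i
X[3] = -2.9497+4.5355i
X[4] = 4
X[5] = -2.9497-4.5355i
X[6] = 1-5i
X[7] = 6.9497-2.5355i

X = [-6, 6.9497+2.5355i, 1+5i, -2.9497+4.5355i, 4, -2.9497-4.5355i, 1-5i, 6.9497-2.5355i]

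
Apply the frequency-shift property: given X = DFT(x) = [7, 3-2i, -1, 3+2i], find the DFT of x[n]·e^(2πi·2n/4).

Modulation property: DFT(ω_4^(-2n)·x[n]) = X[(k-2) mod 4], so circularly shift X by 2 positions.

X[k-2] = [-1, 3+2i, 7, 3-2i]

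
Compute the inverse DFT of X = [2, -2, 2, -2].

x[n] = (1/4) Σ(k=0 to 3) X[k] · e^(2πikn/4)

Computing each x[n]:
x[0] = 0
x[1] = 0
x[2] = 2
x[3] = 0

x = [0, 0, 2, 0]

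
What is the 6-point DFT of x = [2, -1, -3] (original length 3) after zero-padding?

Original 3-point DFT: [-2, 4.0000-1.7321i, 4.0000+1.7321i]
Zero-padded 6-point DFT provides frequency interpolation.

DFT_6([x, 0, ...]) = [-2, 3.0000+3.4641i, 4.0000-1.7321i, 0, 4.0000+1.7321i, 3.0000-3.4641i]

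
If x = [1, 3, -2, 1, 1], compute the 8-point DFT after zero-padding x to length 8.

Original 5-point DFT: [4, 3.0451-0.1388i, -2.5451-4.0287i, -2.5451+4.0287i, 3.0451+0.1388i]
Zero-padded 8-point DFT provides frequency interpolation.

DFT_8([x, 0, ...]) = [4, 1.4142-0.8284i, 4-2i, -1.4142-4.8284i, -4, -1.4142+4.8284i, 4+2i, 1.4142+0.8284i]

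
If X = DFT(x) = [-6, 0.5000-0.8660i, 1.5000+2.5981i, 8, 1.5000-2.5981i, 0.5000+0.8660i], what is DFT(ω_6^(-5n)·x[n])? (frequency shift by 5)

Modulation property: DFT(ω_6^(-5n)·x[n]) = X[(k-5) mod 6], so circularly shift X by 5 positions.

X[k-5] = [0.5000-0.8660i, 1.5000+2.5981i, 8, 1.5000-2.5981i, 0.5000+0.8660i, -6]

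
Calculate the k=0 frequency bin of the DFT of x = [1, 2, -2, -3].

X[0] = Σ(n=0 to 3) x[n] · ω_4^0 = Σ x[n]
= (1) + (2) + (-2) + (-3)

X[0] = -2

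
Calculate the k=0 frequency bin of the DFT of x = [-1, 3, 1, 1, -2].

X[0] = Σ(n=0 to 4) x[n] · ω_5^0 = Σ x[n]
= (-1) + (3) + (1) + (1) + (-2)

X[0] = 2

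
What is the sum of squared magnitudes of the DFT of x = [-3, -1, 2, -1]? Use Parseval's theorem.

Parseval: Σ|x[n]|² = (1/N)Σ|X[k]|², so Σ|X[k]|² = N·Σ|x[n]|² = 4·15.0000

Σ|X[k]|² = N·Σ|x[n]|² = 4·15.0000 = 60.0000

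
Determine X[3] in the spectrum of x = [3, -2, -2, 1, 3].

X[3] = Σ(n=0 to 4) x[n] · ω_5^(3n) where ω_5 = e^(-2πi/5)
= (3)·ω_5^0 + (-2)·ω_5^3 + (-2)·ω_5^6 + (1)·ω_5^9 + (3)·ω_5^12

X[3] = 1.8820-0.0858i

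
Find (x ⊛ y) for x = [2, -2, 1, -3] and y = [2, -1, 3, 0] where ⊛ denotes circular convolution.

(x ⊛ y)[n] = Σ(m=0 to 3) x[m] · y[(n-m) mod 4]

Computing each output sample:
(x ⊛ y)[0] = 10
(x ⊛ y)[1] = -15
(x ⊛ y)[2] = 10
(x ⊛ y)[3] = -13

x ⊛ y = [10, -15, 10, -13]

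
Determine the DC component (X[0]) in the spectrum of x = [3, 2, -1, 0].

X[0] = Σ(n=0 to 3) x[n] · ω_4^0 = Σ x[n]
= (3) + (2) + (-1) + (0)

X[0] = 4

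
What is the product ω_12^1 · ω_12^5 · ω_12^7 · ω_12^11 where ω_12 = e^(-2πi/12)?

The primitive 12th roots of unity are ω_12^k for k coprime to 12: k ∈ {1, 5, 7, 11}
Their product equals the constant term of the cyclotomic polynomial Φ_12(x) up to sign.
For n ≥ 3, the product of all primitive nth roots of unity is 1. (For n=1 it is 1; for n=2 it is -1.)

1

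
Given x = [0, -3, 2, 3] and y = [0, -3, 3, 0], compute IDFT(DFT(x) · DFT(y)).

(x ⊛ y)[n] = Σ(m=0 to 3) x[m] · y[(n-m) mod 4]

Computing each output sample:
(x ⊛ y)[0] = -3
(x ⊛ y)[1] = 9
(x ⊛ y)[2] = 9
(x ⊛ y)[3] = -15

x ⊛ y = [-3, 9, 9, -15]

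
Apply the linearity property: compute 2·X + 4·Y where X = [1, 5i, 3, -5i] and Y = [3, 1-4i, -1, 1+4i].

By linearity: DFT(2x + 4y) = 2·DFT(x) + 4·DFT(y)
= 2·[1, 5i, 3, -5i] + 4·[3, 1-4i, -1, 1+4i]

Computing element-wise:
Z[0] = 2·(1) + 4·(3) = 14
Z[1] = 2·(5i) + 4·(1-4i) = 4-6i
Z[2] = 2·(3) + 4·(-1) = 2
Z[3] = 2·(-5i) + 4·(1+4i) = 4+6i

DFT(2x + 4y) = 2·X + 4·Y = [14, 4-6i, 2, 4+6i]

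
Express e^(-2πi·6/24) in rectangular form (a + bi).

ω_24^6 = e^(-2πi·6/24)
= cos(-2π·6/24) + i·sin(-2π·6/24)
= cos(-12π/24) + i·sin(-12π/24)

ω_24^6 = cos(-12π/24) + i·sin(-12π/24) = -1i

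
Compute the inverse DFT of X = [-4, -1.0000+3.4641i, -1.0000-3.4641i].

x[n] = (1/3) Σ(k=0 to 2) X[k] · e^(2πikn/3)

Computing each x[n]:
x[0] = -2
x[1] = -3
x[2] = 1

x = [-2, -3, 1]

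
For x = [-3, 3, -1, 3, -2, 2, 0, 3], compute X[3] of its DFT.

X[3] = Σ(n=0 to 7) x[n] · ω_8^(3n) where ω_8 = e^(-2πi/8)
= (-3)·ω_8^0 + (3)·ω_8^3 + (-1)·ω_8^6 + (3)·ω_8^9 + (-2)·ω_8^12 + (2)·ω_8^15 + (0)·ω_8^18 + (3)·ω_8^21

X[3] = -1.7071-1.7071i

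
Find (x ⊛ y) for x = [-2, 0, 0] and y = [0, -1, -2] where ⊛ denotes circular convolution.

(x ⊛ y)[n] = Σ(m=0 to 2) x[m] · y[(n-m) mod 3]

Computing each output sample:
(x ⊛ y)[0] = 0
(x ⊛ y)[1] = 2
(x ⊛ y)[2] = 4

x ⊛ y = [0, 2, 4]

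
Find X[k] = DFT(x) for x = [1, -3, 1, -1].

X[k] = Σ(n=0 to 3) x[n] · ω_4^(nk)
where ω_4 = e^(-2πi/4)

Computing each X[k]:
X[0] = -2
X[1] = 2i
X[2] = 6
X[3] = -2i

X = [-2, 2i, 6, -2i]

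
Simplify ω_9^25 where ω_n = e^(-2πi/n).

Since ω_9^9 = 1, powers reduce modulo 9.
25 mod 9 = 7
So ω_9^25 = ω_9^7 = e^(-2πi·7/9)

ω_9^25 = ω_9^7 = 0.1736+0.9848i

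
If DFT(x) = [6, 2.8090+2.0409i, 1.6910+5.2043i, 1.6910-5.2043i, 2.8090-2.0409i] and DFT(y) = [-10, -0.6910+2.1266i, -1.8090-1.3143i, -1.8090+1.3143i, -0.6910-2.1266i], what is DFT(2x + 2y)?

By linearity: DFT(2x + 2y) = 2·DFT(x) + 2·DFT(y)
= 2·[6, 2.8090+2.0409i, 1.6910+5.2043i, 1.6910-5.2043i, 2.8090-2.0409i] + 2·[-10, -0.6910+2.1266i, -1.8090-1.3143i, -1.8090+1.3143i, -0.6910-2.1266i]

Computing element-wise:
Z[0] = 2·(6) + 2·(-10) = -8
Z[1] = 2·(2.8090+2.0409i) + 2·(-0.6910+2.1266i) = 4.2360+8.3350i
Z[2] = 2·(1.6910+5.2043i) + 2·(-1.8090-1.3143i) = -0.2360+7.7800i
Z[3] = 2·(1.6910-5.2043i) + 2·(-1.8090+1.3143i) = -0.2360-7.7800i
Z[4] = 2·(2.8090-2.0409i) + 2·(-0.6910-2.1266i) = 4.2360-8.3350i

DFT(2x + 2y) = 2·X + 2·Y = [-8, 4.2360+8.3350i, -0.2360+7.7800i, -0.2360-7.7800i, 4.2360-8.3350i]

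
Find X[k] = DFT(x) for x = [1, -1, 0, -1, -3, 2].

X[k] = Σ(n=0 to 5) x[n] · ω_6^(nk)
where ω_6 = e^(-2πi/6)

Computing each X[k]:
X[0] = -2
X[1] = 4
X[2] = 1.0000+5.1962i
X[3] = -2
X[4] = 1.0000-5.1962i
X[5] = 4

X = [-2, 4, 1.0000+5.1962i, -2, 1.0000-5.1962i, 4]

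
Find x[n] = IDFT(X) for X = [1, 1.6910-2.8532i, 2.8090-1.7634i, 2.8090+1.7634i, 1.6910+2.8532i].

x[n] = (1/5) Σ(k=0 to 4) X[k] · e^(2πikn/5)

Computing each x[n]:
x[0] = 2
x[1] = 1
x[2] = 0
x[3] = 0
x[4] = -2

x = [2, 1, 0, 0, -2]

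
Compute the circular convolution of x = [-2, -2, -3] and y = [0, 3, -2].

(x ⊛ y)[n] = Σ(m=0 to 2) x[m] · y[(n-m) mod 3]

Computing each output sample:
(x ⊛ y)[0] = -5
(x ⊛ y)[1] = 0
(x ⊛ y)[2] = -2

x ⊛ y = [-5, 0, -2]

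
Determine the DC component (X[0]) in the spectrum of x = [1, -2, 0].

X[0] = Σ(n=0 to 2) x[n] · ω_3^0 = Σ x[n]
= (1) + (-2) + (0)

X[0] = -1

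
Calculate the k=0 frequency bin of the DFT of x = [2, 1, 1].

X[0] = Σ(n=0 to 2) x[n] · ω_3^0 = Σ x[n]
= (2) + (1) + (1)

X[0] = 4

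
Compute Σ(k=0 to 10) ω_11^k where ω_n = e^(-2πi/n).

Sum of all nth roots of unity equals 0 for n > 1 (geometric series with r ≠ 1).

0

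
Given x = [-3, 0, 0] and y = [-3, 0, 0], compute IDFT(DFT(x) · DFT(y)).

(x ⊛ y)[n] = Σ(m=0 to 2) x[m] · y[(n-m) mod 3]

Computing each output sample:
(x ⊛ y)[0] = 9
(x ⊛ y)[1] = 0
(x ⊛ y)[2] = 0

x ⊛ y = [9, 0, 0]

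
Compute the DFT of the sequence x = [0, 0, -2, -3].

X[k] = Σ(n=0 to 3) x[n] · ω_4^(nk)
where ω_4 = e^(-2πi/4)

Computing each X[k]:
X[0] = -5
X[1] = 2-3i
X[2] = 1
X[3] = 2+3i

X = [-5, 2-3i, 1, 2+3i]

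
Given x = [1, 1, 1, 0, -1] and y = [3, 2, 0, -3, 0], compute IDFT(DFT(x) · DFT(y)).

(x ⊛ y)[n] = Σ(m=0 to 4) x[m] · y[(n-m) mod 5]

Computing each output sample:
(x ⊛ y)[0] = -2
(x ⊛ y)[1] = 5
(x ⊛ y)[2] = 8
(x ⊛ y)[3] = -1
(x ⊛ y)[4] = -6

x ⊛ y = [-2, 5, 8, -1, -6]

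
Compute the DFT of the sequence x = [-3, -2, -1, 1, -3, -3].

X[k] = Σ(n=0 to 5) x[n] · ω_6^(nk)
where ω_6 = e^(-2πi/6)

Computing each X[k]:
X[0] = -11
X[1] = -4.5000-2.5981i
X[2] = 2.5000+0.8660i
X[3] = -3
X[4] = 2.5000-0.8660i
X[5] = -4.5000+2.5981i

X = [-11, -4.5000-2.5981i, 2.5000+0.8660i, -3, 2.5000-0.8660i, -4.5000+2.5981i]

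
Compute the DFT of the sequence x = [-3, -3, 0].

X[k] = Σ(n=0 to 2) x[n] · ω_3^(nk)
where ω_3 = e^(-2πi/3)

Computing each X[k]:
X[0] = -6
X[1] = -1.5000+2.5981i
X[2] = -1.5000-2.5981i

X = [-6, -1.5000+2.5981i, -1.5000-2.5981i]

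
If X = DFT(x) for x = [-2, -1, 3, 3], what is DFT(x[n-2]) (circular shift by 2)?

Time shift by 2: X_shifted[k] = ω_4^(2k) · X[k]
Shifted x = [3, 3, -2, -1]

DFT(x[n-2]) = [3, 5-4i, -1, 5+4i]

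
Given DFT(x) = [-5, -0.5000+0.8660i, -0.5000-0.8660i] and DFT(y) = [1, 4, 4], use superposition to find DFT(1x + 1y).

By linearity: DFT(1x + 1y) = 1·DFT(x) + 1·DFT(y)
= 1·[-5, -0.5000+0.8660i, -0.5000-0.8660i] + 1·[1, 4, 4]

Computing element-wise:
Z[0] = 1·(-5) + 1·(1) = -4
Z[1] = 1·(-0.5000+0.8660i) + 1·(4) = 3.5000+0.8660i
Z[2] = 1·(-0.5000-0.8660i) + 1·(4) = 3.5000-0.8660i

DFT(1x + 1y) = 1·X + 1·Y = [-4, 3.5000+0.8660i, 3.5000-0.8660i]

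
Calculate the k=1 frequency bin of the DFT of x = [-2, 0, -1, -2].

X[1] = Σ(n=0 to 3) x[n] · ω_4^(1n) where ω_4 = e^(-2πi/4)
= (-2)·ω_4^0 + (0)·ω_4^1 + (-1)·ω_4^2 + (-2)·ω_4^3

X[1] = -1-2i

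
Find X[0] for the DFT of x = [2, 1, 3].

X[0] = Σ(n=0 to 2) x[n] · ω_3^0 = Σ x[n]
= (2) + (1) + (3)

X[0] = 6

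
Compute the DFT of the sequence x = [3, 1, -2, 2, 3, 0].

X[k] = Σ(n=0 to 5) x[n] · ω_6^(nk)
where ω_6 = e^(-2πi/6)

Computing each X[k]:
X[0] = 7
X[1] = 1.0000+3.4641i
X[2] = 4.0000-5.1962i
X[3] = 1
X[4] = 4.0000+5.1962i
X[5] = 1.0000-3.4641i

X = [7, 1.0000+3.4641i, 4.0000-5.1962i, 1, 4.0000+5.1962i, 1.0000-3.4641i]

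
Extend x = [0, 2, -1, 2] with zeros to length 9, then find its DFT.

Original 4-point DFT: [3, 1, -5, 1]
Zero-padded 9-point DFT provides frequency interpolation.

DFT_9([x, 0, ...]) = [3, 0.3584-2.0328i, 0.2870+0.1045i, 1.5000-2.5981i, -3.6454-3.0589i, -3.6454+3.0589i, 1.5000+2.5981i, 0.2870-0.1045i, 0.3584+2.0328i]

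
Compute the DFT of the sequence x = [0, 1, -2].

X[k] = Σ(n=0 to 2) x[n] · ω_3^(nk)
where ω_3 = e^(-2πi/3)

Computing each X[k]:
X[0] = -1
X[1] = 0.5000-2.5981i
X[2] = 0.5000+2.5981i

X = [-1, 0.5000-2.5981i, 0.5000+2.5981i]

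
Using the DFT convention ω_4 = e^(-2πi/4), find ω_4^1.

ω_4^1 = e^(-2πi·1/4)
= cos(-2π·1/4) + i·sin(-2π·1/4)
= cos(-2π/4) + i·sin(-2π/4)

ω_4^1 = cos(-2π/4) + i·sin(-2π/4) = -1i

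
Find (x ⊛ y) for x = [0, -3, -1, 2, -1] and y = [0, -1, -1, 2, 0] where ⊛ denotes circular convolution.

(x ⊛ y)[n] = Σ(m=0 to 4) x[m] · y[(n-m) mod 5]

Computing each output sample:
(x ⊛ y)[0] = -3
(x ⊛ y)[1] = 5
(x ⊛ y)[2] = 1
(x ⊛ y)[3] = 4
(x ⊛ y)[4] = -7

x ⊛ y = [-3, 5, 1, 4, -7]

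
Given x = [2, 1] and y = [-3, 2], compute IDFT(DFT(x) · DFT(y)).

(x ⊛ y)[n] = Σ(m=0 to 1) x[m] · y[(n-m) mod 2]

Computing each output sample:
(x ⊛ y)[0] = -4
(x ⊛ y)[1] = 1

x ⊛ y = [-4, 1]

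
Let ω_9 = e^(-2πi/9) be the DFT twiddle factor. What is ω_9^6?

ω_9^6 = e^(-2πi·6/9)
= cos(-2π·6/9) + i·sin(-2π·6/9)
= cos(-12π/9) + i·sin(-12π/9)

ω_9^6 = cos(-12π/9) + i·sin(-12π/9) = -0.5000+0.8660i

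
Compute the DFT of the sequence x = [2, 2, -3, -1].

X[k] = Σ(n=0 to 3) x[n] · ω_4^(nk)
where ω_4 = e^(-2πi/4)

Computing each X[k]:
X[0] = 0
X[1] = 5-3i
X[2] = -2
X[3] = 5+3i

X = [0, 5-3i, -2, 5+3i]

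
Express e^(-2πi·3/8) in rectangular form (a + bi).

ω_8^3 = e^(-2πi·3/8)
= cos(-2π·3/8) + i·sin(-2π·3/8)
= cos(-6π/8) + i·sin(-6π/8)

ω_8^3 = cos(-6π/8) + i·sin(-6π/8) = -0.7071-0.7071i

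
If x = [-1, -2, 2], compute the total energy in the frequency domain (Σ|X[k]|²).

Parseval: Σ|x[n]|² = (1/N)Σ|X[k]|², so Σ|X[k]|² = N·Σ|x[n]|² = 3·9.0000

Σ|X[k]|² = N·Σ|x[n]|² = 3·9.0000 = 27.0000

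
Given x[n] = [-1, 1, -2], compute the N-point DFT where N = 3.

X[k] = Σ(n=0 to 2) x[n] · ω_3^(nk)
where ω_3 = e^(-2πi/3)

Computing each X[k]:
X[0] = -2
X[1] = -0.5000-2.5981i
X[2] = -0.5000+2.5981i

X = [-2, -0.5000-2.5981i, -0.5000+2.5981i]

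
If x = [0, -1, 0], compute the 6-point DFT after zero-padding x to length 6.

Original 3-point DFT: [-1, 0.5000+0.8660i, 0.5000-0.8660i]
Zero-padded 6-point DFT provides frequency interpolation.

DFT_6([x, 0, ...]) = [-1, -0.5000+0.8660i, 0.5000+0.8660i, 1, 0.5000-0.8660i, -0.5000-0.8660i]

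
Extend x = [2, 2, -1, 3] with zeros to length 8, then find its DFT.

Original 4-point DFT: [6, 3+1i, -4, 3-1i]
Zero-padded 8-point DFT provides frequency interpolation.

DFT_8([x, 0, ...]) = [6, 1.2929-2.5355i, 3+1i, 2.7071-4.5355i, -4, 2.7071+4.5355i, 3-1i, 1.2929+2.5355i]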